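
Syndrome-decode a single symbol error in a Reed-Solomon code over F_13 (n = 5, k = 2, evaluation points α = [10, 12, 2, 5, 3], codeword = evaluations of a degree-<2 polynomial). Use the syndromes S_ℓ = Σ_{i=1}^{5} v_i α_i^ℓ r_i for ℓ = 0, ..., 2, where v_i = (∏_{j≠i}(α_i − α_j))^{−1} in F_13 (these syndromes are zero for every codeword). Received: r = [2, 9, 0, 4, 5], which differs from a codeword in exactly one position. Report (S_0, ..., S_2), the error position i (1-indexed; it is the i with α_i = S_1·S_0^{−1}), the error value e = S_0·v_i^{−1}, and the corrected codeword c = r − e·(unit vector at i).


S = (2, 6, 5), error at position 5, error magnitude e = 8, c = [2, 9, 0, 4, 10].

Step 1: column multipliers v_i = (∏_{j≠i}(α_i − α_j))^{−1} mod 13.
  i = 1 (α = 10): (10−12)(10−2)(10−5)(10−3) = (−2)·8·5·7 = −560 ≡ 12, so v_1 = 12^{−1} = 12 (mod 13).
  i = 2 (α = 12): (12−10)(12−2)(12−5)(12−3) = 2·10·7·9 = 1260 ≡ 12, so v_2 = 12^{−1} = 12 (mod 13).
  i = 3 (α = 2): (2−10)(2−12)(2−5)(2−3) = (−8)·(−10)·(−3)·(−1) = 240 ≡ 6, so v_3 = 6^{−1} = 11 (mod 13).
  i = 4 (α = 5): (5−10)(5−12)(5−2)(5−3) = (−5)·(−7)·3·2 = 210 ≡ 2, so v_4 = 2^{−1} = 7 (mod 13).
  i = 5 (α = 3): (3−10)(3−12)(3−2)(3−5) = (−7)·(−9)·1·(−2) = −126 ≡ 4, so v_5 = 4^{−1} = 10 (mod 13).
  v = [12, 12, 11, 7, 10].
Step 2: syndromes of r = [2, 9, 0, 4, 5] (all sums mod 13).
  S_0 = Σ v_i r_i = 12·2 + 12·9 + 11·0 + 7·4 + 10·5 = 210 ≡ 2.
  S_1 = Σ v_i α_i r_i = 12·10·2 + 12·12·9 + 11·2·0 + 7·5·4 + 10·3·5 = 1826 ≡ 6.
  α_i^2 mod 13 = [9, 1, 4, 12, 9].
  S_2 = Σ v_i α_i^2 r_i = 12·9·2 + 12·1·9 + 11·4·0 + 7·12·4 + 10·9·5 = 1110 ≡ 5.
  S = (2, 6, 5) ≠ 0, so r is not a codeword (an error is present).
Step 3: locate the error. For a single error e at position i, S_ℓ = v_i·e·α_i^ℓ, so α_err = S_1/S_0.
  S_0^{−1} = 2^{−1} = 7 (mod 13), so α_err = 6·7 = 42 ≡ 3 = α_5. Error position i = 5.
  Consistency check: S_2/S_1 = 5·11 = 55 ≡ 3 = α_err ✓ (single-error assumption holds).
Step 4: error magnitude e = S_0/v_5 = S_0·∏_{j≠5}(α_5 − α_j) = 2·4 = 8 ≡ 8 (mod 13).
Step 5: correct position 5: c_5 = r_5 − e = 5 − 8 ≡ 10 (mod 13). Hence c = [2, 9, 0, 4, 10].
  Check: interpolating c through the α_i gives m(x) = 6 + 10·x (degree < 2) with m(α_i) = c_i for every i, so c is indeed a codeword.


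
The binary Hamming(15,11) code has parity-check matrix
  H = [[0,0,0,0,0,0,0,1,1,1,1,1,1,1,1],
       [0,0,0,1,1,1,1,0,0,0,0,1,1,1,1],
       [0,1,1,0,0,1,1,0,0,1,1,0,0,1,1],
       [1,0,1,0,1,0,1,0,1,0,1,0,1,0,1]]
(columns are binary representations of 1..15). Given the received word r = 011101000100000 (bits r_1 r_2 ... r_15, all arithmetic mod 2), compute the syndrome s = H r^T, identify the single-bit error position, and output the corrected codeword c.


s = (1, 0, 0, 1)^T, error position = 9, corrected codeword c = 011101001100000

Compute s = H r^T mod 2 one row at a time:
  s_1 = 0 + 0 + 1 + 0 + 0 + 0 + 0 + 0 = 1 ≡ 1 (mod 2).
  s_2 = 1 + 0 + 1 + 0 + 0 + 0 + 0 + 0 = 2 ≡ 0 (mod 2).
  s_3 = 1 + 1 + 1 + 0 + 1 + 0 + 0 + 0 = 4 ≡ 0 (mod 2).
  s_4 = 0 + 1 + 0 + 0 + 0 + 0 + 0 + 0 = 1 ≡ 1 (mod 2).
s = (1, 0, 0, 1)^T — this equals column 9 of H (binary 1001), so error is at position 9.
Correct: flip bit 9 of r = 011101000100000 to get c = 011101001100000.


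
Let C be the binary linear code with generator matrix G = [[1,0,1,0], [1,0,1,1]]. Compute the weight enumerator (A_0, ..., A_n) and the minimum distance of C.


Weight distribution: A_0 = 1, A_1 = 1, A_2 = 1, A_3 = 1. Minimum distance d = 1.

Enumerate all 2^2 = 4 messages m ∈ F_2^2.
For each, compute codeword c = mG in F_2^4, then tally its weight.
  m = 00 → c = 0000, weight = 0.
  m = 10 → c = 1010, weight = 2.
  m = 01 → c = 1011, weight = 3.
  m = 11 → c = 0001, weight = 1.
Tally weights:
  weight 0: 1 codewords.
  weight 1: 1 codewords.
  weight 2: 1 codewords.
  weight 3: 1 codewords.
Minimum distance d = smallest w > 0 with A_w > 0 = 1.
Sanity: Σ A_w = 4 = 2^2 = 4 ✓.


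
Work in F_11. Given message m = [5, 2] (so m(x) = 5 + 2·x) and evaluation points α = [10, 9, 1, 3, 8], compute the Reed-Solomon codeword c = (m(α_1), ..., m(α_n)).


c = [3, 1, 7, 0, 10]

Message polynomial: m(x) = 5 + 2·x (mod 11).
For each evaluation point α_i, compute m(α_i) mod 11:
  α_1 = 10: Horner steps 2 → 3, so m(10) = 3.
  α_2 = 9: Horner steps 2 → 1, so m(9) = 1.
  α_3 = 1: Horner steps 2 → 7, so m(1) = 7.
  α_4 = 3: Horner steps 2 → 0, so m(3) = 0.
  α_5 = 8: Horner steps 2 → 10, so m(8) = 10.
Codeword c = [3, 1, 7, 0, 10] ∈ F_11^5.


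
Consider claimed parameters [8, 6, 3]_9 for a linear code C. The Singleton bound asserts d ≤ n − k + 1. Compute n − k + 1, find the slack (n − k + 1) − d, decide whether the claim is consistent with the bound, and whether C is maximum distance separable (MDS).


Singleton RHS = n − k + 1 = 3, slack = 0, bound satisfied, MDS.

Singleton bound: d ≤ n − k + 1.
Here n = 8, k = 6, so n − k + 1 = 3.
Given d = 3, check d ≤ 3: YES.
Slack = (n − k + 1) − d = 0.
The code is MDS (slack = 0).
Description: the claimed parameters are [8, 6, 3]_9; such a code would be MDS (meets Singleton bound).


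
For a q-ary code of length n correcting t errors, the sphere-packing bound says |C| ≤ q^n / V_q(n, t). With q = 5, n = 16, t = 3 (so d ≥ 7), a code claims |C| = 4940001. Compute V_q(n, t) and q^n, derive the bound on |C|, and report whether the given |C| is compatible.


V_q(n, t) = 37825, q^n = 152587890625, Hamming bound = 4034048, |C| = 4940001 > bound (violated).

Step 1: Compute V_q(n, t) = Σ_{j=0}^3 C(n, j) (q−1)^j.
  j = 0: C(16,0)·(4)^0 = 1·1 = 1.
  j = 1: C(16,1)·(4)^1 = 16·4 = 64.
  j = 2: C(16,2)·(4)^2 = 120·16 = 1920.
  j = 3: C(16,3)·(4)^3 = 560·64 = 35840.
  V_q(n, t) = 1 + 64 + 1920 + 35840 = 37825.
Step 2: q^n = 5^16 = 152587890625.
Step 3: Hamming bound ⌊q^n / V_q(n,t)⌋ = ⌊152587890625/37825⌋ = 4034048.
Step 4: Compare |C| = 4940001 to 4034048: violated.
The claimed |C| lies above the Hamming bound, so no 5-ary code of length 16 with d ≥ 7 can have 4940001 codewords.


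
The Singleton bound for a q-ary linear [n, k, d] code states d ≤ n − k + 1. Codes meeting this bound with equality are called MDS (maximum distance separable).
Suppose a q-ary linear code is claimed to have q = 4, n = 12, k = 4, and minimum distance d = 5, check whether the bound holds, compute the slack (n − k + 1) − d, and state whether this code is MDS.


Singleton RHS = n − k + 1 = 9, slack = 4, bound satisfied, not MDS.

Singleton bound: d ≤ n − k + 1.
Here n = 12, k = 4, so n − k + 1 = 9.
Given d = 5, check d ≤ 9: YES.
Slack = (n − k + 1) − d = 4.
The code is NOT MDS (slack = 4 > 0).
Description: the claimed parameters are [12, 4, 5]_4; such a code would be non-MDS.


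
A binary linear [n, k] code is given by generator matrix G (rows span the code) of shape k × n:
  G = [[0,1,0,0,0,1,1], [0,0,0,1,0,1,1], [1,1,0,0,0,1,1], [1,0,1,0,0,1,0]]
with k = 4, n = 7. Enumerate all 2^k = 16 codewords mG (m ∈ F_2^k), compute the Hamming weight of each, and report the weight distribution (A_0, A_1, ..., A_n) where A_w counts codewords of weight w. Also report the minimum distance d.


Weight distribution: A_0 = 1, A_1 = 1, A_2 = 2, A_3 = 6, A_4 = 5, A_5 = 1. Minimum distance d = 1.

Enumerate all 2^4 = 16 messages m ∈ F_2^4.
For each, compute codeword c = mG in F_2^7, then tally its weight.
  m = 0000 → c = 0000000, weight = 0.
  m = 1000 → c = 0100011, weight = 3.
  m = 0100 → c = 0001011, weight = 3.
  m = 1100 → c = 0101000, weight = 2.
  m = 0010 → c = 1100011, weight = 4.
  m = 1010 → c = 1000000, weight = 1.
  m = 0110 → c = 1101000, weight = 3.
  m = 1110 → c = 1001011, weight = 4.
  m = 0001 → c = 1010010, weight = 3.
  m = 1001 → c = 1110001, weight = 4.
  m = 0101 → c = 1011001, weight = 4.
  m = 1101 → c = 1111010, weight = 5.
  m = 0011 → c = 0110001, weight = 3.
  m = 1011 → c = 0010010, weight = 2.
  m = 0111 → c = 0111010, weight = 4.
  m = 1111 → c = 0011001, weight = 3.
Tally weights:
  weight 0: 1 codewords.
  weight 1: 1 codewords.
  weight 2: 2 codewords.
  weight 3: 6 codewords.
  weight 4: 5 codewords.
  weight 5: 1 codewords.
Minimum distance d = smallest w > 0 with A_w > 0 = 1.
Sanity: Σ A_w = 16 = 2^4 = 16 ✓.


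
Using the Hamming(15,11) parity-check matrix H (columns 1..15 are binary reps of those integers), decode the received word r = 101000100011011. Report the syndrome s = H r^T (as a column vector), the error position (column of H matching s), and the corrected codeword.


s = (0, 0, 1, 1)^T, error position = 3, corrected codeword c = 100000100011011

Compute s = H r^T mod 2 one row at a time:
  s_1 = 0 + 0 + 0 + 1 + 1 + 0 + 1 + 1 = 4 ≡ 0 (mod 2).
  s_2 = 0 + 0 + 0 + 1 + 1 + 0 + 1 + 1 = 4 ≡ 0 (mod 2).
  s_3 = 0 + 1 + 0 + 1 + 0 + 1 + 1 + 1 = 5 ≡ 1 (mod 2).
  s_4 = 1 + 1 + 0 + 1 + 0 + 1 + 0 + 1 = 5 ≡ 1 (mod 2).
s = (0, 0, 1, 1)^T — this equals column 3 of H (binary 0011), so error is at position 3.
Correct: flip bit 3 of r = 101000100011011 to get c = 100000100011011.


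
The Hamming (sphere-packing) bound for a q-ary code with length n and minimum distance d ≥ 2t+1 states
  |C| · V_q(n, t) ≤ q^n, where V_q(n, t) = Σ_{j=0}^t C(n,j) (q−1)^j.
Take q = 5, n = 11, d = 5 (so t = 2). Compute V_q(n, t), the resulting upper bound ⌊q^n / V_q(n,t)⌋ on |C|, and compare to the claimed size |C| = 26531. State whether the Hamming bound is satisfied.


V_q(n, t) = 925, q^n = 48828125, Hamming bound = 52787, |C| = 26531 ≤ bound (satisfied).

Step 1: Compute V_q(n, t) = Σ_{j=0}^2 C(n, j) (q−1)^j.
  j = 0: C(11,0)·(4)^0 = 1·1 = 1.
  j = 1: C(11,1)·(4)^1 = 11·4 = 44.
  j = 2: C(11,2)·(4)^2 = 55·16 = 880.
  V_q(n, t) = 1 + 44 + 880 = 925.
Step 2: q^n = 5^11 = 48828125.
Step 3: Hamming bound ⌊q^n / V_q(n,t)⌋ = ⌊48828125/925⌋ = 52787.
Step 4: Compare |C| = 26531 to 52787: satisfied.
The claimed |C| lies below the Hamming bound.


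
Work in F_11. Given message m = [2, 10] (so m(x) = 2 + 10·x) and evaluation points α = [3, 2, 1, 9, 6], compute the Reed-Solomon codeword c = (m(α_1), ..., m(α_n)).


c = [10, 0, 1, 4, 7]

Message polynomial: m(x) = 2 + 10·x (mod 11).
For each evaluation point α_i, compute m(α_i) mod 11:
  α_1 = 3: Horner steps 10 → 10, so m(3) = 10.
  α_2 = 2: Horner steps 10 → 0, so m(2) = 0.
  α_3 = 1: Horner steps 10 → 1, so m(1) = 1.
  α_4 = 9: Horner steps 10 → 4, so m(9) = 4.
  α_5 = 6: Horner steps 10 → 7, so m(6) = 7.
Codeword c = [10, 0, 1, 4, 7] ∈ F_11^5.


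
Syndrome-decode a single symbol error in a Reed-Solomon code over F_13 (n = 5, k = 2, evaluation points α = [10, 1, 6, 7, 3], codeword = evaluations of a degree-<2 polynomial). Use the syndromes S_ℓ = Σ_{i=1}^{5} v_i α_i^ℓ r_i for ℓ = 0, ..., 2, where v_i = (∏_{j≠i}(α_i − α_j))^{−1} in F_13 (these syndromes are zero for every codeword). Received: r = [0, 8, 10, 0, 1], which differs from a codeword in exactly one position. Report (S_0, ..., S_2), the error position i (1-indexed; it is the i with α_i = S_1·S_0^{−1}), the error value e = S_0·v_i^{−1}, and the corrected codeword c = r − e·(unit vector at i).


S = (2, 7, 5), error at position 1, error magnitude e = 4, c = [9, 8, 10, 0, 1].

Step 1: column multipliers v_i = (∏_{j≠i}(α_i − α_j))^{−1} mod 13.
  i = 1 (α = 10): (10−1)(10−6)(10−7)(10−3) = 9·4·3·7 = 756 ≡ 2, so v_1 = 2^{−1} = 7 (mod 13).
  i = 2 (α = 1): (1−10)(1−6)(1−7)(1−3) = (−9)·(−5)·(−6)·(−2) = 540 ≡ 7, so v_2 = 7^{−1} = 2 (mod 13).
  i = 3 (α = 6): (6−10)(6−1)(6−7)(6−3) = (−4)·5·(−1)·3 = 60 ≡ 8, so v_3 = 8^{−1} = 5 (mod 13).
  i = 4 (α = 7): (7−10)(7−1)(7−6)(7−3) = (−3)·6·1·4 = −72 ≡ 6, so v_4 = 6^{−1} = 11 (mod 13).
  i = 5 (α = 3): (3−10)(3−1)(3−6)(3−7) = (−7)·2·(−3)·(−4) = −168 ≡ 1, so v_5 = 1^{−1} = 1 (mod 13).
  v = [7, 2, 5, 11, 1].
Step 2: syndromes of r = [0, 8, 10, 0, 1] (all sums mod 13).
  S_0 = Σ v_i r_i = 7·0 + 2·8 + 5·10 + 11·0 + 1·1 = 67 ≡ 2.
  S_1 = Σ v_i α_i r_i = 7·10·0 + 2·1·8 + 5·6·10 + 11·7·0 + 1·3·1 = 319 ≡ 7.
  α_i^2 mod 13 = [9, 1, 10, 10, 9].
  S_2 = Σ v_i α_i^2 r_i = 7·9·0 + 2·1·8 + 5·10·10 + 11·10·0 + 1·9·1 = 525 ≡ 5.
  S = (2, 7, 5) ≠ 0, so r is not a codeword (an error is present).
Step 3: locate the error. For a single error e at position i, S_ℓ = v_i·e·α_i^ℓ, so α_err = S_1/S_0.
  S_0^{−1} = 2^{−1} = 7 (mod 13), so α_err = 7·7 = 49 ≡ 10 = α_1. Error position i = 1.
  Consistency check: S_2/S_1 = 5·2 = 10 ≡ 10 = α_err ✓ (single-error assumption holds).
Step 4: error magnitude e = S_0/v_1 = S_0·∏_{j≠1}(α_1 − α_j) = 2·2 = 4 ≡ 4 (mod 13).
Step 5: correct position 1: c_1 = r_1 − e = 0 − 4 ≡ 9 (mod 13). Hence c = [9, 8, 10, 0, 1].
  Check: interpolating c through the α_i gives m(x) = 5 + 3·x (degree < 2) with m(α_i) = c_i for every i, so c is indeed a codeword.


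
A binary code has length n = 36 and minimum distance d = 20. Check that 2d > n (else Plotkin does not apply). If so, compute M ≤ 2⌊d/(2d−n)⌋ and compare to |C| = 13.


Plotkin bound M ≤ 10; given |C| = 13 > bound (violated).

Check applicability: 2d = 40, n = 36.
2d − n = 4 > 0, so Plotkin applies.
Compute d/(2d−n) = 20/4 ≈ 5.0000.
⌊d/(2d−n)⌋ = 5.
Plotkin bound: M ≤ 2·5 = 10.
Given |C| = 13, check: VIOLATED.
This |C| is above the Plotkin bound, so no binary code with n = 36, d = 20 and 13 codewords exists.


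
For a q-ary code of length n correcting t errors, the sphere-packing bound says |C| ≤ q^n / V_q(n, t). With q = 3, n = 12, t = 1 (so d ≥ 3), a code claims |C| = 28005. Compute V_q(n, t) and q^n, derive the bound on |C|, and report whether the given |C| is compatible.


V_q(n, t) = 25, q^n = 531441, Hamming bound = 21257, |C| = 28005 > bound (violated).

Step 1: Compute V_q(n, t) = Σ_{j=0}^1 C(n, j) (q−1)^j.
  j = 0: C(12,0)·(2)^0 = 1·1 = 1.
  j = 1: C(12,1)·(2)^1 = 12·2 = 24.
  V_q(n, t) = 1 + 24 = 25.
Step 2: q^n = 3^12 = 531441.
Step 3: Hamming bound ⌊q^n / V_q(n,t)⌋ = ⌊531441/25⌋ = 21257.
Step 4: Compare |C| = 28005 to 21257: violated.
The claimed |C| lies above the Hamming bound, so no 3-ary code of length 12 with d ≥ 3 can have 28005 codewords.


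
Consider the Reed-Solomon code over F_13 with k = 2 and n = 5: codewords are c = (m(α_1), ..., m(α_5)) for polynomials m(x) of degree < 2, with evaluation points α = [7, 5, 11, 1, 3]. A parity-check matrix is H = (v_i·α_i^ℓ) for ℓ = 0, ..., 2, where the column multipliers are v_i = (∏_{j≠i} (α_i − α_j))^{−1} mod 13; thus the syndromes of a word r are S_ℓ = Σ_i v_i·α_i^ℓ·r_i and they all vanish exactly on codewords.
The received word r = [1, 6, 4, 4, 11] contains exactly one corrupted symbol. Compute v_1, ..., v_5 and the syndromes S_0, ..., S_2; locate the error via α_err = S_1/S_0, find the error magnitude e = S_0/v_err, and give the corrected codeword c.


S = (12, 12, 12), error at position 4, error magnitude e = 1, c = [1, 6, 4, 3, 11].

Step 1: column multipliers v_i = (∏_{j≠i}(α_i − α_j))^{−1} mod 13.
  i = 1 (α = 7): (7−5)(7−11)(7−1)(7−3) = 2·(−4)·6·4 = −192 ≡ 3, so v_1 = 3^{−1} = 9 (mod 13).
  i = 2 (α = 5): (5−7)(5−11)(5−1)(5−3) = (−2)·(−6)·4·2 = 96 ≡ 5, so v_2 = 5^{−1} = 8 (mod 13).
  i = 3 (α = 11): (11−7)(11−5)(11−1)(11−3) = 4·6·10·8 = 1920 ≡ 9, so v_3 = 9^{−1} = 3 (mod 13).
  i = 4 (α = 1): (1−7)(1−5)(1−11)(1−3) = (−6)·(−4)·(−10)·(−2) = 480 ≡ 12, so v_4 = 12^{−1} = 12 (mod 13).
  i = 5 (α = 3): (3−7)(3−5)(3−11)(3−1) = (−4)·(−2)·(−8)·2 = −128 ≡ 2, so v_5 = 2^{−1} = 7 (mod 13).
  v = [9, 8, 3, 12, 7].
Step 2: syndromes of r = [1, 6, 4, 4, 11] (all sums mod 13).
  S_0 = Σ v_i r_i = 9·1 + 8·6 + 3·4 + 12·4 + 7·11 = 194 ≡ 12.
  S_1 = Σ v_i α_i r_i = 9·7·1 + 8·5·6 + 3·11·4 + 12·1·4 + 7·3·11 = 714 ≡ 12.
  α_i^2 mod 13 = [10, 12, 4, 1, 9].
  S_2 = Σ v_i α_i^2 r_i = 9·10·1 + 8·12·6 + 3·4·4 + 12·1·4 + 7·9·11 = 1455 ≡ 12.
  S = (12, 12, 12) ≠ 0, so r is not a codeword (an error is present).
Step 3: locate the error. For a single error e at position i, S_ℓ = v_i·e·α_i^ℓ, so α_err = S_1/S_0.
  S_0^{−1} = 12^{−1} = 12 (mod 13), so α_err = 12·12 = 144 ≡ 1 = α_4. Error position i = 4.
  Consistency check: S_2/S_1 = 12·12 = 144 ≡ 1 = α_err ✓ (single-error assumption holds).
Step 4: error magnitude e = S_0/v_4 = S_0·∏_{j≠4}(α_4 − α_j) = 12·12 = 144 ≡ 1 (mod 13).
Step 5: correct position 4: c_4 = r_4 − e = 4 − 1 ≡ 3 (mod 13). Hence c = [1, 6, 4, 3, 11].
  Check: interpolating c through the α_i gives m(x) = 12 + 4·x (degree < 2) with m(α_i) = c_i for every i, so c is indeed a codeword.


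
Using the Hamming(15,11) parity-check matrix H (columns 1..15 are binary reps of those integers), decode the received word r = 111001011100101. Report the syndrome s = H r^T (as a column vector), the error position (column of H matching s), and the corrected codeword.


s = (1, 1, 1, 1)^T, error position = 15, corrected codeword c = 111001011100100

Compute s = H r^T mod 2 one row at a time:
  s_1 = 1 + 1 + 1 + 0 + 0 + 1 + 0 + 1 = 5 ≡ 1 (mod 2).
  s_2 = 0 + 0 + 1 + 0 + 0 + 1 + 0 + 1 = 3 ≡ 1 (mod 2).
  s_3 = 1 + 1 + 1 + 0 + 1 + 0 + 0 + 1 = 5 ≡ 1 (mod 2).
  s_4 = 1 + 1 + 0 + 0 + 1 + 0 + 1 + 1 = 5 ≡ 1 (mod 2).
s = (1, 1, 1, 1)^T — this equals column 15 of H (binary 1111), so error is at position 15.
Correct: flip bit 15 of r = 111001011100101 to get c = 111001011100100.


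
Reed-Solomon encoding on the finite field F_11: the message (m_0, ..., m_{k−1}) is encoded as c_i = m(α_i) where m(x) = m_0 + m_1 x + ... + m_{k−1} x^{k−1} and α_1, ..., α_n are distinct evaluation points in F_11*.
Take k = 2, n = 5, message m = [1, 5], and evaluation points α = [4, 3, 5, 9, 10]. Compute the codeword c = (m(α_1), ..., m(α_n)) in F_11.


c = [10, 5, 4, 2, 7]

Message polynomial: m(x) = 1 + 5·x (mod 11).
For each evaluation point α_i, compute m(α_i) mod 11:
  α_1 = 4: Horner steps 5 → 10, so m(4) = 10.
  α_2 = 3: Horner steps 5 → 5, so m(3) = 5.
  α_3 = 5: Horner steps 5 → 4, so m(5) = 4.
  α_4 = 9: Horner steps 5 → 2, so m(9) = 2.
  α_5 = 10: Horner steps 5 → 7, so m(10) = 7.
Codeword c = [10, 5, 4, 2, 7] ∈ F_11^5.


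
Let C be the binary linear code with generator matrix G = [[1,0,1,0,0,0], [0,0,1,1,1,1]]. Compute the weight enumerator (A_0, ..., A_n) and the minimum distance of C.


Weight distribution: A_0 = 1, A_2 = 1, A_4 = 2. Minimum distance d = 2.

Enumerate all 2^2 = 4 messages m ∈ F_2^2.
For each, compute codeword c = mG in F_2^6, then tally its weight.
  m = 00 → c = 000000, weight = 0.
  m = 10 → c = 101000, weight = 2.
  m = 01 → c = 001111, weight = 4.
  m = 11 → c = 100111, weight = 4.
Tally weights:
  weight 0: 1 codewords.
  weight 2: 1 codewords.
  weight 4: 2 codewords.
Minimum distance d = smallest w > 0 with A_w > 0 = 2.
Sanity: Σ A_w = 4 = 2^2 = 4 ✓.


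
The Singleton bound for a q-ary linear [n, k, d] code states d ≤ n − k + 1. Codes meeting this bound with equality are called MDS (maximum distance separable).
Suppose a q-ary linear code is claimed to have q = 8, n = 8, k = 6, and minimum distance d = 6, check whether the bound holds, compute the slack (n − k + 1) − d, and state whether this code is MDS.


Singleton RHS = n − k + 1 = 3, slack = -3, bound violated (no such code; not MDS).

Singleton bound: d ≤ n − k + 1.
Here n = 8, k = 6, so n − k + 1 = 3.
Given d = 6, check d ≤ 3: NO.
Slack = (n − k + 1) − d = -3.
The slack is negative: d = 6 exceeds n − k + 1 = 3 by 3, so the Singleton bound is violated and no linear [8, 6, 6]_8 code can exist. In particular it is not MDS (MDS requires d = n − k + 1 exactly).
Description: the claimed parameters are [8, 6, 6]_8; such a code would be impossible (violates the Singleton bound).


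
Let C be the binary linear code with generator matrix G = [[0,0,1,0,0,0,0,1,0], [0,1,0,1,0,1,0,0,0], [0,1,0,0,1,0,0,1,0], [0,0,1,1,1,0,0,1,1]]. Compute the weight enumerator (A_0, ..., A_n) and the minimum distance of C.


Weight distribution: A_0 = 1, A_2 = 1, A_3 = 6, A_4 = 5, A_5 = 2, A_6 = 1. Minimum distance d = 2.

Enumerate all 2^4 = 16 messages m ∈ F_2^4.
For each, compute codeword c = mG in F_2^9, then tally its weight.
  m = 0000 → c = 000000000, weight = 0.
  m = 1000 → c = 001000010, weight = 2.
  m = 0100 → c = 010101000, weight = 3.
  m = 1100 → c = 011101010, weight = 5.
  m = 0010 → c = 010010010, weight = 3.
  m = 1010 → c = 011010000, weight = 3.
  m = 0110 → c = 000111010, weight = 4.
  m = 1110 → c = 001111000, weight = 4.
  m = 0001 → c = 001110011, weight = 5.
  m = 1001 → c = 000110001, weight = 3.
  m = 0101 → c = 011011011, weight = 6.
  m = 1101 → c = 010011001, weight = 4.
  m = 0011 → c = 011100001, weight = 4.
  m = 1011 → c = 010100011, weight = 4.
  m = 0111 → c = 001001001, weight = 3.
  m = 1111 → c = 000001011, weight = 3.
Tally weights:
  weight 0: 1 codewords.
  weight 2: 1 codewords.
  weight 3: 6 codewords.
  weight 4: 5 codewords.
  weight 5: 2 codewords.
  weight 6: 1 codewords.
Minimum distance d = smallest w > 0 with A_w > 0 = 2.
Sanity: Σ A_w = 16 = 2^4 = 16 ✓.


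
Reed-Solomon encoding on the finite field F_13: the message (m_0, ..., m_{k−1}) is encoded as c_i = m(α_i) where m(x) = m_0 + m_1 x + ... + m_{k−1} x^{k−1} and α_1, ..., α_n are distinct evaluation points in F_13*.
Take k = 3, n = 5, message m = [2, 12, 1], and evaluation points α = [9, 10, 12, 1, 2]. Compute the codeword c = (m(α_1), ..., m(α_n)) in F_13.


c = [9, 1, 4, 2, 4]

Message polynomial: m(x) = 2 + 12·x + 1·x^2 (mod 13).
For each evaluation point α_i, compute m(α_i) mod 13:
  α_1 = 9: Horner steps 1 → 8 → 9, so m(9) = 9.
  α_2 = 10: Horner steps 1 → 9 → 1, so m(10) = 1.
  α_3 = 12: Horner steps 1 → 11 → 4, so m(12) = 4.
  α_4 = 1: Horner steps 1 → 0 → 2, so m(1) = 2.
  α_5 = 2: Horner steps 1 → 1 → 4, so m(2) = 4.
Codeword c = [9, 1, 4, 2, 4] ∈ F_13^5.


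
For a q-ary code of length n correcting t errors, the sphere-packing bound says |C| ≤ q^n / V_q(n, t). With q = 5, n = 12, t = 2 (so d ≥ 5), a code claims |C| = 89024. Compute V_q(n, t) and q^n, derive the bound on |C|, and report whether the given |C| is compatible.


V_q(n, t) = 1105, q^n = 244140625, Hamming bound = 220941, |C| = 89024 ≤ bound (satisfied).

Step 1: Compute V_q(n, t) = Σ_{j=0}^2 C(n, j) (q−1)^j.
  j = 0: C(12,0)·(4)^0 = 1·1 = 1.
  j = 1: C(12,1)·(4)^1 = 12·4 = 48.
  j = 2: C(12,2)·(4)^2 = 66·16 = 1056.
  V_q(n, t) = 1 + 48 + 1056 = 1105.
Step 2: q^n = 5^12 = 244140625.
Step 3: Hamming bound ⌊q^n / V_q(n,t)⌋ = ⌊244140625/1105⌋ = 220941.
Step 4: Compare |C| = 89024 to 220941: satisfied.
The claimed |C| lies below the Hamming bound.


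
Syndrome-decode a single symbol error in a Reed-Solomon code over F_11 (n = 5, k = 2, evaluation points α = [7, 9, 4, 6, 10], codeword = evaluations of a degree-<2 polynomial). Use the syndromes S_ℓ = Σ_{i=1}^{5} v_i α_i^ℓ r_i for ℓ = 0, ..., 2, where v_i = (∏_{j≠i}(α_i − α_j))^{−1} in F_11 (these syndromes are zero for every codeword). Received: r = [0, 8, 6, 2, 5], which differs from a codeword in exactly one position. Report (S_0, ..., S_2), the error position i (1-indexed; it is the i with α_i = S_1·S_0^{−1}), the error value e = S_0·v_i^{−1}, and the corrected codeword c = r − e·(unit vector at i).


S = (4, 3, 5), error at position 2, error magnitude e = 1, c = [0, 7, 6, 2, 5].

Step 1: column multipliers v_i = (∏_{j≠i}(α_i − α_j))^{−1} mod 11.
  i = 1 (α = 7): (7−9)(7−4)(7−6)(7−10) = (−2)·3·1·(−3) = 18 ≡ 7, so v_1 = 7^{−1} = 8 (mod 11).
  i = 2 (α = 9): (9−7)(9−4)(9−6)(9−10) = 2·5·3·(−1) = −30 ≡ 3, so v_2 = 3^{−1} = 4 (mod 11).
  i = 3 (α = 4): (4−7)(4−9)(4−6)(4−10) = (−3)·(−5)·(−2)·(−6) = 180 ≡ 4, so v_3 = 4^{−1} = 3 (mod 11).
  i = 4 (α = 6): (6−7)(6−9)(6−4)(6−10) = (−1)·(−3)·2·(−4) = −24 ≡ 9, so v_4 = 9^{−1} = 5 (mod 11).
  i = 5 (α = 10): (10−7)(10−9)(10−4)(10−6) = 3·1·6·4 = 72 ≡ 6, so v_5 = 6^{−1} = 2 (mod 11).
  v = [8, 4, 3, 5, 2].
Step 2: syndromes of r = [0, 8, 6, 2, 5] (all sums mod 11).
  S_0 = Σ v_i r_i = 8·0 + 4·8 + 3·6 + 5·2 + 2·5 = 70 ≡ 4.
  S_1 = Σ v_i α_i r_i = 8·7·0 + 4·9·8 + 3·4·6 + 5·6·2 + 2·10·5 = 520 ≡ 3.
  α_i^2 mod 11 = [5, 4, 5, 3, 1].
  S_2 = Σ v_i α_i^2 r_i = 8·5·0 + 4·4·8 + 3·5·6 + 5·3·2 + 2·1·5 = 258 ≡ 5.
  S = (4, 3, 5) ≠ 0, so r is not a codeword (an error is present).
Step 3: locate the error. For a single error e at position i, S_ℓ = v_i·e·α_i^ℓ, so α_err = S_1/S_0.
  S_0^{−1} = 4^{−1} = 3 (mod 11), so α_err = 3·3 = 9 ≡ 9 = α_2. Error position i = 2.
  Consistency check: S_2/S_1 = 5·4 = 20 ≡ 9 = α_err ✓ (single-error assumption holds).
Step 4: error magnitude e = S_0/v_2 = S_0·∏_{j≠2}(α_2 − α_j) = 4·3 = 12 ≡ 1 (mod 11).
Step 5: correct position 2: c_2 = r_2 − e = 8 − 1 ≡ 7 (mod 11). Hence c = [0, 7, 6, 2, 5].
  Check: interpolating c through the α_i gives m(x) = 3 + 9·x (degree < 2) with m(α_i) = c_i for every i, so c is indeed a codeword.


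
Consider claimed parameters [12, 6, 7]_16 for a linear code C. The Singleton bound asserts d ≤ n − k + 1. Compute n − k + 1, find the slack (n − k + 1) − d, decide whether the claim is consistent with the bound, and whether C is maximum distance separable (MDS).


Singleton RHS = n − k + 1 = 7, slack = 0, bound satisfied, MDS.

Singleton bound: d ≤ n − k + 1.
Here n = 12, k = 6, so n − k + 1 = 7.
Given d = 7, check d ≤ 7: YES.
Slack = (n − k + 1) − d = 0.
The code is MDS (slack = 0).
Description: the claimed parameters are [12, 6, 7]_16; such a code would be MDS (meets Singleton bound).


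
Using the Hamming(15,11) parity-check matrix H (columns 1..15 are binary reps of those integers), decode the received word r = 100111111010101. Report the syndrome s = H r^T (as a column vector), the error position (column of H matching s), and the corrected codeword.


s = (1, 0, 0, 1)^T, error position = 9, corrected codeword c = 100111110010101

Compute s = H r^T mod 2 one row at a time:
  s_1 = 1 + 1 + 0 + 1 + 0 + 1 + 0 + 1 = 5 ≡ 1 (mod 2).
  s_2 = 1 + 1 + 1 + 1 + 0 + 1 + 0 + 1 = 6 ≡ 0 (mod 2).
  s_3 = 0 + 0 + 1 + 1 + 0 + 1 + 0 + 1 = 4 ≡ 0 (mod 2).
  s_4 = 1 + 0 + 1 + 1 + 1 + 1 + 1 + 1 = 7 ≡ 1 (mod 2).
s = (1, 0, 0, 1)^T — this equals column 9 of H (binary 1001), so error is at position 9.
Correct: flip bit 9 of r = 100111111010101 to get c = 100111110010101.


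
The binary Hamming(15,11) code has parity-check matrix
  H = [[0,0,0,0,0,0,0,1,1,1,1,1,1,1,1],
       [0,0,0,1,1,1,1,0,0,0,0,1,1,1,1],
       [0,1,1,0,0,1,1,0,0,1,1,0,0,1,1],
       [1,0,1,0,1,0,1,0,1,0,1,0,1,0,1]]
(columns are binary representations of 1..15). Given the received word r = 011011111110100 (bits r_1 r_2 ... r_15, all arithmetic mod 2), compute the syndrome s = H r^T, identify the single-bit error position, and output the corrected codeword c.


s = (1, 0, 0, 0)^T, error position = 8, corrected codeword c = 011011101110100

Compute s = H r^T mod 2 one row at a time:
  s_1 = 1 + 1 + 1 + 1 + 0 + 1 + 0 + 0 = 5 ≡ 1 (mod 2).
  s_2 = 0 + 1 + 1 + 1 + 0 + 1 + 0 + 0 = 4 ≡ 0 (mod 2).
  s_3 = 1 + 1 + 1 + 1 + 1 + 1 + 0 + 0 = 6 ≡ 0 (mod 2).
  s_4 = 0 + 1 + 1 + 1 + 1 + 1 + 1 + 0 = 6 ≡ 0 (mod 2).
s = (1, 0, 0, 0)^T — this equals column 8 of H (binary 1000), so error is at position 8.
Correct: flip bit 8 of r = 011011111110100 to get c = 011011101110100.


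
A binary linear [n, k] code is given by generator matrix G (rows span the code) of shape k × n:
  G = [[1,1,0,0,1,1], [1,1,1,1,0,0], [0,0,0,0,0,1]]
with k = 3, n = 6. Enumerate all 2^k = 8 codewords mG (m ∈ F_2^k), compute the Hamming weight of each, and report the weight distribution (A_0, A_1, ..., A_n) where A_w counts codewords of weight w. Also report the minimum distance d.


Weight distribution: A_0 = 1, A_1 = 1, A_3 = 2, A_4 = 3, A_5 = 1. Minimum distance d = 1.

Enumerate all 2^3 = 8 messages m ∈ F_2^3.
For each, compute codeword c = mG in F_2^6, then tally its weight.
  m = 000 → c = 000000, weight = 0.
  m = 100 → c = 110011, weight = 4.
  m = 010 → c = 111100, weight = 4.
  m = 110 → c = 001111, weight = 4.
  m = 001 → c = 000001, weight = 1.
  m = 101 → c = 110010, weight = 3.
  m = 011 → c = 111101, weight = 5.
  m = 111 → c = 001110, weight = 3.
Tally weights:
  weight 0: 1 codewords.
  weight 1: 1 codewords.
  weight 3: 2 codewords.
  weight 4: 3 codewords.
  weight 5: 1 codewords.
Minimum distance d = smallest w > 0 with A_w > 0 = 1.
Sanity: Σ A_w = 8 = 2^3 = 8 ✓.


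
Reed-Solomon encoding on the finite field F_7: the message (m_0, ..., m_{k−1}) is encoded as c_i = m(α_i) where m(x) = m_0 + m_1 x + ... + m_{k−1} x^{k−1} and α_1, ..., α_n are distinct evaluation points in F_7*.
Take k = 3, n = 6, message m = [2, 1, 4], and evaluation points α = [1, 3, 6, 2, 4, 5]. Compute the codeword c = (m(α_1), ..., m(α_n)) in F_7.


c = [0, 6, 5, 6, 0, 2]

Message polynomial: m(x) = 2 + 1·x + 4·x^2 (mod 7).
For each evaluation point α_i, compute m(α_i) mod 7:
  α_1 = 1: Horner steps 4 → 5 → 0, so m(1) = 0.
  α_2 = 3: Horner steps 4 → 6 → 6, so m(3) = 6.
  α_3 = 6: Horner steps 4 → 4 → 5, so m(6) = 5.
  α_4 = 2: Horner steps 4 → 2 → 6, so m(2) = 6.
  α_5 = 4: Horner steps 4 → 3 → 0, so m(4) = 0.
  α_6 = 5: Horner steps 4 → 0 → 2, so m(5) = 2.
Codeword c = [0, 6, 5, 6, 0, 2] ∈ F_7^6.


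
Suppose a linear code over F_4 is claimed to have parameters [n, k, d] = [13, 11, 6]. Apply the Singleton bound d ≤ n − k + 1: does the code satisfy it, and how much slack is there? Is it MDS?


Singleton RHS = n − k + 1 = 3, slack = -3, bound violated (no such code; not MDS).

Singleton bound: d ≤ n − k + 1.
Here n = 13, k = 11, so n − k + 1 = 3.
Given d = 6, check d ≤ 3: NO.
Slack = (n − k + 1) − d = -3.
The slack is negative: d = 6 exceeds n − k + 1 = 3 by 3, so the Singleton bound is violated and no linear [13, 11, 6]_4 code can exist. In particular it is not MDS (MDS requires d = n − k + 1 exactly).
Description: the claimed parameters are [13, 11, 6]_4; such a code would be impossible (violates the Singleton bound).


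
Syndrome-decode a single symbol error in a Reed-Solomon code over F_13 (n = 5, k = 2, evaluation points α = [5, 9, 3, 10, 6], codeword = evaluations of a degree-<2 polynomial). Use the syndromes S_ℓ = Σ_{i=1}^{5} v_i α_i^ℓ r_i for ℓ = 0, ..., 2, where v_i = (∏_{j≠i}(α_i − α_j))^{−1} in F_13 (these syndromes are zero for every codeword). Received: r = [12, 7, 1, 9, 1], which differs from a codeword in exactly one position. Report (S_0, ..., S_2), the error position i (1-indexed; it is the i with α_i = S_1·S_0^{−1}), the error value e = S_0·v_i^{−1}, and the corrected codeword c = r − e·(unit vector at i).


S = (9, 1, 3), error at position 3, error magnitude e = 6, c = [12, 7, 8, 9, 1].

Step 1: column multipliers v_i = (∏_{j≠i}(α_i − α_j))^{−1} mod 13.
  i = 1 (α = 5): (5−9)(5−3)(5−10)(5−6) = (−4)·2·(−5)·(−1) = −40 ≡ 12, so v_1 = 12^{−1} = 12 (mod 13).
  i = 2 (α = 9): (9−5)(9−3)(9−10)(9−6) = 4·6·(−1)·3 = −72 ≡ 6, so v_2 = 6^{−1} = 11 (mod 13).
  i = 3 (α = 3): (3−5)(3−9)(3−10)(3−6) = (−2)·(−6)·(−7)·(−3) = 252 ≡ 5, so v_3 = 5^{−1} = 8 (mod 13).
  i = 4 (α = 10): (10−5)(10−9)(10−3)(10−6) = 5·1·7·4 = 140 ≡ 10, so v_4 = 10^{−1} = 4 (mod 13).
  i = 5 (α = 6): (6−5)(6−9)(6−3)(6−10) = 1·(−3)·3·(−4) = 36 ≡ 10, so v_5 = 10^{−1} = 4 (mod 13).
  v = [12, 11, 8, 4, 4].
Step 2: syndromes of r = [12, 7, 1, 9, 1] (all sums mod 13).
  S_0 = Σ v_i r_i = 12·12 + 11·7 + 8·1 + 4·9 + 4·1 = 269 ≡ 9.
  S_1 = Σ v_i α_i r_i = 12·5·12 + 11·9·7 + 8·3·1 + 4·10·9 + 4·6·1 = 1821 ≡ 1.
  α_i^2 mod 13 = [12, 3, 9, 9, 10].
  S_2 = Σ v_i α_i^2 r_i = 12·12·12 + 11·3·7 + 8·9·1 + 4·9·9 + 4·10·1 = 2395 ≡ 3.
  S = (9, 1, 3) ≠ 0, so r is not a codeword (an error is present).
Step 3: locate the error. For a single error e at position i, S_ℓ = v_i·e·α_i^ℓ, so α_err = S_1/S_0.
  S_0^{−1} = 9^{−1} = 3 (mod 13), so α_err = 1·3 = 3 ≡ 3 = α_3. Error position i = 3.
  Consistency check: S_2/S_1 = 3·1 = 3 ≡ 3 = α_err ✓ (single-error assumption holds).
Step 4: error magnitude e = S_0/v_3 = S_0·∏_{j≠3}(α_3 − α_j) = 9·5 = 45 ≡ 6 (mod 13).
Step 5: correct position 3: c_3 = r_3 − e = 1 − 6 ≡ 8 (mod 13). Hence c = [12, 7, 8, 9, 1].
  Check: interpolating c through the α_i gives m(x) = 2 + 2·x (degree < 2) with m(α_i) = c_i for every i, so c is indeed a codeword.


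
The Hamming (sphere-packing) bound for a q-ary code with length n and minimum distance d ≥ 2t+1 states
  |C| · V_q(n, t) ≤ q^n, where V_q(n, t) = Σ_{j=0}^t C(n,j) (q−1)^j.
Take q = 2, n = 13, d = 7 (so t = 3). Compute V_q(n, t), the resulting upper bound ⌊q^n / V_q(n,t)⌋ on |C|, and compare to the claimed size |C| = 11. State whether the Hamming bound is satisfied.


V_q(n, t) = 378, q^n = 8192, Hamming bound = 21, |C| = 11 ≤ bound (satisfied).

Step 1: Compute V_q(n, t) = Σ_{j=0}^3 C(n, j) (q−1)^j.
  j = 0: C(13,0)·(1)^0 = 1·1 = 1.
  j = 1: C(13,1)·(1)^1 = 13·1 = 13.
  j = 2: C(13,2)·(1)^2 = 78·1 = 78.
  j = 3: C(13,3)·(1)^3 = 286·1 = 286.
  V_q(n, t) = 1 + 13 + 78 + 286 = 378.
Step 2: q^n = 2^13 = 8192.
Step 3: Hamming bound ⌊q^n / V_q(n,t)⌋ = ⌊8192/378⌋ = 21.
Step 4: Compare |C| = 11 to 21: satisfied.
The claimed |C| lies below the Hamming bound.


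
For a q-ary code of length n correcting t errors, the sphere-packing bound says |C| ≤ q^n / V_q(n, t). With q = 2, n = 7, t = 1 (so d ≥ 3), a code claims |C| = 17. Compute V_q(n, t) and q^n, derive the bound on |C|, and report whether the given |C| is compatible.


V_q(n, t) = 8, q^n = 128, Hamming bound = 16, |C| = 17 > bound (violated).

Step 1: Compute V_q(n, t) = Σ_{j=0}^1 C(n, j) (q−1)^j.
  j = 0: C(7,0)·(1)^0 = 1·1 = 1.
  j = 1: C(7,1)·(1)^1 = 7·1 = 7.
  V_q(n, t) = 1 + 7 = 8.
Step 2: q^n = 2^7 = 128.
Step 3: Hamming bound ⌊q^n / V_q(n,t)⌋ = ⌊128/8⌋ = 16.
Step 4: Compare |C| = 17 to 16: violated.
The claimed |C| lies above the Hamming bound, so no 2-ary code of length 7 with d ≥ 3 can have 17 codewords.


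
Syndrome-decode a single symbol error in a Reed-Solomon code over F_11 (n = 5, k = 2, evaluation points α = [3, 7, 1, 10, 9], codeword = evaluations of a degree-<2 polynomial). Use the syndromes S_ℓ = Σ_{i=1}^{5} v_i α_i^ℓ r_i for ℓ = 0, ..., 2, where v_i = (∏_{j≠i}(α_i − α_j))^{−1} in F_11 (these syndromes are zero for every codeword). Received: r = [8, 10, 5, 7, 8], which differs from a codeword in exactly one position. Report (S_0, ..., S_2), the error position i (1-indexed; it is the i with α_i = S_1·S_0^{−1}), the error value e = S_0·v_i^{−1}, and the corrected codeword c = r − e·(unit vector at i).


S = (1, 3, 9), error at position 1, error magnitude e = 5, c = [3, 10, 5, 7, 8].

Step 1: column multipliers v_i = (∏_{j≠i}(α_i − α_j))^{−1} mod 11.
  i = 1 (α = 3): (3−7)(3−1)(3−10)(3−9) = (−4)·2·(−7)·(−6) = −336 ≡ 5, so v_1 = 5^{−1} = 9 (mod 11).
  i = 2 (α = 7): (7−3)(7−1)(7−10)(7−9) = 4·6·(−3)·(−2) = 144 ≡ 1, so v_2 = 1^{−1} = 1 (mod 11).
  i = 3 (α = 1): (1−3)(1−7)(1−10)(1−9) = (−2)·(−6)·(−9)·(−8) = 864 ≡ 6, so v_3 = 6^{−1} = 2 (mod 11).
  i = 4 (α = 10): (10−3)(10−7)(10−1)(10−9) = 7·3·9·1 = 189 ≡ 2, so v_4 = 2^{−1} = 6 (mod 11).
  i = 5 (α = 9): (9−3)(9−7)(9−1)(9−10) = 6·2·8·(−1) = −96 ≡ 3, so v_5 = 3^{−1} = 4 (mod 11).
  v = [9, 1, 2, 6, 4].
Step 2: syndromes of r = [8, 10, 5, 7, 8] (all sums mod 11).
  S_0 = Σ v_i r_i = 9·8 + 1·10 + 2·5 + 6·7 + 4·8 = 166 ≡ 1.
  S_1 = Σ v_i α_i r_i = 9·3·8 + 1·7·10 + 2·1·5 + 6·10·7 + 4·9·8 = 1004 ≡ 3.
  α_i^2 mod 11 = [9, 5, 1, 1, 4].
  S_2 = Σ v_i α_i^2 r_i = 9·9·8 + 1·5·10 + 2·1·5 + 6·1·7 + 4·4·8 = 878 ≡ 9.
  S = (1, 3, 9) ≠ 0, so r is not a codeword (an error is present).
Step 3: locate the error. For a single error e at position i, S_ℓ = v_i·e·α_i^ℓ, so α_err = S_1/S_0.
  S_0^{−1} = 1^{−1} = 1 (mod 11), so α_err = 3·1 = 3 ≡ 3 = α_1. Error position i = 1.
  Consistency check: S_2/S_1 = 9·4 = 36 ≡ 3 = α_err ✓ (single-error assumption holds).
Step 4: error magnitude e = S_0/v_1 = S_0·∏_{j≠1}(α_1 − α_j) = 1·5 = 5 ≡ 5 (mod 11).
Step 5: correct position 1: c_1 = r_1 − e = 8 − 5 ≡ 3 (mod 11). Hence c = [3, 10, 5, 7, 8].
  Check: interpolating c through the α_i gives m(x) = 6 + 10·x (degree < 2) with m(α_i) = c_i for every i, so c is indeed a codeword.


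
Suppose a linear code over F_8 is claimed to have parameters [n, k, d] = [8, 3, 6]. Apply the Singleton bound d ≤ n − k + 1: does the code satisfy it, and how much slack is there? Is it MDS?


Singleton RHS = n − k + 1 = 6, slack = 0, bound satisfied, MDS.

Singleton bound: d ≤ n − k + 1.
Here n = 8, k = 3, so n − k + 1 = 6.
Given d = 6, check d ≤ 6: YES.
Slack = (n − k + 1) − d = 0.
The code is MDS (slack = 0).
Description: the claimed parameters are [8, 3, 6]_8; such a code would be MDS (meets Singleton bound).


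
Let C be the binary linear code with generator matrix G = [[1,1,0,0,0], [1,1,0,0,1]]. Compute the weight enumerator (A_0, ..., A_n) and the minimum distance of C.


Weight distribution: A_0 = 1, A_1 = 1, A_2 = 1, A_3 = 1. Minimum distance d = 1.

Enumerate all 2^2 = 4 messages m ∈ F_2^2.
For each, compute codeword c = mG in F_2^5, then tally its weight.
  m = 00 → c = 00000, weight = 0.
  m = 10 → c = 11000, weight = 2.
  m = 01 → c = 11001, weight = 3.
  m = 11 → c = 00001, weight = 1.
Tally weights:
  weight 0: 1 codewords.
  weight 1: 1 codewords.
  weight 2: 1 codewords.
  weight 3: 1 codewords.
Minimum distance d = smallest w > 0 with A_w > 0 = 1.
Sanity: Σ A_w = 4 = 2^2 = 4 ✓.


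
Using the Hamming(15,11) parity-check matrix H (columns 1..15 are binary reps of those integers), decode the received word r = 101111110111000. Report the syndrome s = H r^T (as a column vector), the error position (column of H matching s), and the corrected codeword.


s = (0, 1, 1, 1)^T, error position = 7, corrected codeword c = 101111010111000

Compute s = H r^T mod 2 one row at a time:
  s_1 = 1 + 0 + 1 + 1 + 1 + 0 + 0 + 0 = 4 ≡ 0 (mod 2).
  s_2 = 1 + 1 + 1 + 1 + 1 + 0 + 0 + 0 = 5 ≡ 1 (mod 2).
  s_3 = 0 + 1 + 1 + 1 + 1 + 1 + 0 + 0 = 5 ≡ 1 (mod 2).
  s_4 = 1 + 1 + 1 + 1 + 0 + 1 + 0 + 0 = 5 ≡ 1 (mod 2).
s = (0, 1, 1, 1)^T — this equals column 7 of H (binary 0111), so error is at position 7.
Correct: flip bit 7 of r = 101111110111000 to get c = 101111010111000.


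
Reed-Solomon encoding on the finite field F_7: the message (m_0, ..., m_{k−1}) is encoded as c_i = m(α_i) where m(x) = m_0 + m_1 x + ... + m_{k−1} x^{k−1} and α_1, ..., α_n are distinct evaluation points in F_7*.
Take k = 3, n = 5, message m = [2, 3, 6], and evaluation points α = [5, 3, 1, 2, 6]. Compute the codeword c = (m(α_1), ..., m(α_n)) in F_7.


c = [6, 2, 4, 4, 5]

Message polynomial: m(x) = 2 + 3·x + 6·x^2 (mod 7).
For each evaluation point α_i, compute m(α_i) mod 7:
  α_1 = 5: Horner steps 6 → 5 → 6, so m(5) = 6.
  α_2 = 3: Horner steps 6 → 0 → 2, so m(3) = 2.
  α_3 = 1: Horner steps 6 → 2 → 4, so m(1) = 4.
  α_4 = 2: Horner steps 6 → 1 → 4, so m(2) = 4.
  α_5 = 6: Horner steps 6 → 4 → 5, so m(6) = 5.
Codeword c = [6, 2, 4, 4, 5] ∈ F_7^5.


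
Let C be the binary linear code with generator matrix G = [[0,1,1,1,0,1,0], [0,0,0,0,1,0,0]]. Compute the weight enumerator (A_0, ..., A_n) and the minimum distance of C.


Weight distribution: A_0 = 1, A_1 = 1, A_4 = 1, A_5 = 1. Minimum distance d = 1.

Enumerate all 2^2 = 4 messages m ∈ F_2^2.
For each, compute codeword c = mG in F_2^7, then tally its weight.
  m = 00 → c = 0000000, weight = 0.
  m = 10 → c = 0111010, weight = 4.
  m = 01 → c = 0000100, weight = 1.
  m = 11 → c = 0111110, weight = 5.
Tally weights:
  weight 0: 1 codewords.
  weight 1: 1 codewords.
  weight 4: 1 codewords.
  weight 5: 1 codewords.
Minimum distance d = smallest w > 0 with A_w > 0 = 1.
Sanity: Σ A_w = 4 = 2^2 = 4 ✓.
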